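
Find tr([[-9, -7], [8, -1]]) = -10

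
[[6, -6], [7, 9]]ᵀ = [[6, 7], [-6, 9]]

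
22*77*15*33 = 838530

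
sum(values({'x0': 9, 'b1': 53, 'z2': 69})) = 131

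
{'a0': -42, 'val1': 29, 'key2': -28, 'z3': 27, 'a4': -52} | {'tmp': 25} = {'a0': -42, 'val1': 29, 'key2': -28, 'z3': 27, 'a4': -52, 'tmp': 25}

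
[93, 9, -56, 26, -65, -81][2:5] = [-56, 26, -65]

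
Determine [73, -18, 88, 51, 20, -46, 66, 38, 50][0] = 73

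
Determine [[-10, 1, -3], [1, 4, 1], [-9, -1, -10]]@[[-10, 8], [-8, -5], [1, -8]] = [[89, -61], [-41, -20], [88, 13]]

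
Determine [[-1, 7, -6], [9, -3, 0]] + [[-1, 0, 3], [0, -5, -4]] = [[-2, 7, -3], [9, -8, -4]]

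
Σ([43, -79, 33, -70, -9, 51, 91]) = 43 + (-79) + 33 + (-70) + (-9) + 51 + 91
= 60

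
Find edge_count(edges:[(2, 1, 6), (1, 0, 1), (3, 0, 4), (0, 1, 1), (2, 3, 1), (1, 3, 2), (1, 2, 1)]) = 7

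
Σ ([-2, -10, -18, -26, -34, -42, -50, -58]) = (-2) + (-10) + (-18) + (-26) + (-34) + (-42) + (-50) + (-58)
= -240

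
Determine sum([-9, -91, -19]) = -119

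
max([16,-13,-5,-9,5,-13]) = 16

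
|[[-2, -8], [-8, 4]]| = (-2)*(4) - (-8)*(-8)
= -72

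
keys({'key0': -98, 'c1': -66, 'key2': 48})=['key0', 'c1', 'key2']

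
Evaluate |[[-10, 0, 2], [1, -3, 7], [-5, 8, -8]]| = 306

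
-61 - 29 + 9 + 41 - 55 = -95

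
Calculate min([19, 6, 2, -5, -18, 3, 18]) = -18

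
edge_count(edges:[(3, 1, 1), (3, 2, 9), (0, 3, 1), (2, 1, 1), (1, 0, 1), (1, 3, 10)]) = 6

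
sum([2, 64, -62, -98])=-94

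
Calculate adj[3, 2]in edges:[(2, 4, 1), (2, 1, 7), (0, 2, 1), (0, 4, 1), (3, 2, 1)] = 1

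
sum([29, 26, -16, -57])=29 + 26 + (-16) + (-57)
= -18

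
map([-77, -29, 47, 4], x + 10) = [-67, -19, 57, 14]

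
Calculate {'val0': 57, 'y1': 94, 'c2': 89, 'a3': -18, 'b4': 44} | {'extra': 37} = {'val0': 57, 'y1': 94, 'c2': 89, 'a3': -18, 'b4': 44, 'extra': 37}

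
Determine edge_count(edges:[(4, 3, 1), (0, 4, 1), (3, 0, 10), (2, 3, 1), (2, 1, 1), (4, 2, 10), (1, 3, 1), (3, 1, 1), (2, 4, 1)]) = 9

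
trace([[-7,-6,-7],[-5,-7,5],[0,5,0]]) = -14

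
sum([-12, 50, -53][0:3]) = -15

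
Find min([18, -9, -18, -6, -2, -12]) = -18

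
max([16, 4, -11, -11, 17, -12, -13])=17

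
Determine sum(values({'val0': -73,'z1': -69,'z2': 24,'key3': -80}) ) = -198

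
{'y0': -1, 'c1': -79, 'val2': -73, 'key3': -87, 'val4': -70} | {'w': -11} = {'y0': -1, 'c1': -79, 'val2': -73, 'key3': -87, 'val4': -70, 'w': -11}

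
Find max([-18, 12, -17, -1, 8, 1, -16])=12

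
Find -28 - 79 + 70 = -37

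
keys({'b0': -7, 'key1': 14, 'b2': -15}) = ['b0', 'key1', 'b2']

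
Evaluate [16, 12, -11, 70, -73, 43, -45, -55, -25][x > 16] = keep x where x > 16: 16✗, 12✗, -11✗, 70✓, -73✗, 43✓, -45✗, -55✗, -25✗
= [70, 43]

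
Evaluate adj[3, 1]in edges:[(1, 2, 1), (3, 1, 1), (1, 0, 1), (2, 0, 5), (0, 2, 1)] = 1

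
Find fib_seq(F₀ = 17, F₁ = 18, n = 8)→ F_2 = F_1 + F_0 = 35
F_3 = F_2 + F_1 = 53
F_4 = F_3 + F_2 = 88
...
= [17, 18, 35, 53, 88, 141, 229, 370]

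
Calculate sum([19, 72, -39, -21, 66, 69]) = 19 + 72 + (-39) + (-21) + 66 + 69
= 166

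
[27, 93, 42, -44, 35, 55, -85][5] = 55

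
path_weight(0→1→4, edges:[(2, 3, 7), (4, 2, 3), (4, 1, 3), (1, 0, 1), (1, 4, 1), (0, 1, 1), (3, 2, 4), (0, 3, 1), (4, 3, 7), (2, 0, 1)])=w(0→1)=1 + w(1→4)=1
= 2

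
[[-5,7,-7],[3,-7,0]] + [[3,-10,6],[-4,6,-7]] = [[-2, -3, -1], [-1, -1, -7]]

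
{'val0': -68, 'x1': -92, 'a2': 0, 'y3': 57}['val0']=-68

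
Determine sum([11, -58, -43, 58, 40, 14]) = 22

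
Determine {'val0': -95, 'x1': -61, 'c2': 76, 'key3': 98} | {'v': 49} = {'val0': -95, 'x1': -61, 'c2': 76, 'key3': 98, 'v': 49}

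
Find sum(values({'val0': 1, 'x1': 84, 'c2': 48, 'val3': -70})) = 63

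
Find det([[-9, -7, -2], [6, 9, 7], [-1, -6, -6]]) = -41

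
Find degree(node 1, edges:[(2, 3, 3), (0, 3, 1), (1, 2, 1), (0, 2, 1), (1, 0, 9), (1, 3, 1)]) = 3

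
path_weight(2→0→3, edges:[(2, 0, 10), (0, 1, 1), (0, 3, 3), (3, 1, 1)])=w(2→0)=10 + w(0→3)=3
= 13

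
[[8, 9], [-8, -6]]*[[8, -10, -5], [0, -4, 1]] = [[64, -116, -31], [-64, 104, 34]]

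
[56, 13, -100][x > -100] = keep x where x > -100: 56✓, 13✓, -100✗
= [56, 13]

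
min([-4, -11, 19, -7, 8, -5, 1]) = -11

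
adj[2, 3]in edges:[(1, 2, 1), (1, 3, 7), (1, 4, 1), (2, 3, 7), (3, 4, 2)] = 7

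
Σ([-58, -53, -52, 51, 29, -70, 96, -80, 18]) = (-58) + (-53) + (-52) + 51 + 29 + (-70) + 96 + (-80) + 18
= -119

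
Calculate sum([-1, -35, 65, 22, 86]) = (-1) + (-35) + 65 + 22 + 86
= 137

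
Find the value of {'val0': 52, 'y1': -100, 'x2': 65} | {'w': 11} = {'val0': 52, 'y1': -100, 'x2': 65, 'w': 11}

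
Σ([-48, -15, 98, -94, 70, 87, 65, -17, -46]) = 100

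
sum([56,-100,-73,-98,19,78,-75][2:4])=slice → [-73, -98]
(-73) + (-98)
= -171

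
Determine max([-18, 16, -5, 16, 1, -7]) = 16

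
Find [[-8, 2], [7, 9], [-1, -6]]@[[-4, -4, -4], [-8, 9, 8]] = C[0][0] = (-8)*(-4) + (2)*(-8) = 16
C[0][1] = (-8)*(-4) + (2)*(9) = 50
C[0][2] = (-8)*(-4) + (2)*(8) = 48
C[1][0] = (7)*(-4) + (9)*(-8) = -100
C[1][1] = (7)*(-4) + (9)*(9) = 53
C[1][2] = (7)*(-4) + (9)*(8) = 44
... (3 more cells)
= [[16, 50, 48], [-100, 53, 44], [52, -50, -44]]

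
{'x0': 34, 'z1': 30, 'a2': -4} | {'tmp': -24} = {'x0': 34, 'z1': 30, 'a2': -4, 'tmp': -24}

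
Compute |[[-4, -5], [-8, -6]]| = -16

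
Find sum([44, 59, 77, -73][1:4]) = slice → [59, 77, -73]
59 + 77 + (-73)
= 63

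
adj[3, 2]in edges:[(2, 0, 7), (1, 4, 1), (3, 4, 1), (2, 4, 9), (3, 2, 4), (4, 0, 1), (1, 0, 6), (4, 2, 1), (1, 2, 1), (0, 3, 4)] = 4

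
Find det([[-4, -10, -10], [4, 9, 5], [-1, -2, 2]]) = (1)*(-4)*det([[9, 5], [-2, 2]]) + (-1)*(-10)*det([[4, 5], [-1, 2]]) + (1)*(-10)*det([[4, 9], [-1, -2]])
= -112 + 130 + -10
= 8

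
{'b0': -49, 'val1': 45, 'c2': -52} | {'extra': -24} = {'b0': -49, 'val1': 45, 'c2': -52, 'extra': -24}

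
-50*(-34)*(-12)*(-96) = 1958400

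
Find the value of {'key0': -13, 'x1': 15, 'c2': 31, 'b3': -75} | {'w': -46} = {'key0': -13, 'x1': 15, 'c2': 31, 'b3': -75, 'w': -46}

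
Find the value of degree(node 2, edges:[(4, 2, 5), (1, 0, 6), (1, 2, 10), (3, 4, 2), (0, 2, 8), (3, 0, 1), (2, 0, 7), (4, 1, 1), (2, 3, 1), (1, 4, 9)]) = 5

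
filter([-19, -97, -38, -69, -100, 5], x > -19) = [5]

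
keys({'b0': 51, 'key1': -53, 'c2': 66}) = ['b0', 'key1', 'c2']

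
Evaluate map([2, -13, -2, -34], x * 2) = 2*2=4, -13*2=-26, -2*2=-4, -34*2=-68
= [4, -26, -4, -68]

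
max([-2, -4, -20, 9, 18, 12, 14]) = 18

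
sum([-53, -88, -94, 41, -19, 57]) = -156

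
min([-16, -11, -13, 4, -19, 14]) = -19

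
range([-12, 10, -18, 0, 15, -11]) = 33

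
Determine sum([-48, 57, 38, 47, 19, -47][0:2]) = slice → [-48, 57]
(-48) + 57
= 9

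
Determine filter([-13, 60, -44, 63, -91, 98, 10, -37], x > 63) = keep x where x > 63: -13✗, 60✗, -44✗, 63✗, -91✗, 98✓, 10✗, -37✗
= [98]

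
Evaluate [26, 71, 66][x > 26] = keep x where x > 26: 26✗, 71✓, 66✓
= [71, 66]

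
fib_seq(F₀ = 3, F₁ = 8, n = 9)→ F_2 = F_1 + F_0 = 11
F_3 = F_2 + F_1 = 19
F_4 = F_3 + F_2 = 30
...
= [3, 8, 11, 19, 30, 49, 79, 128, 207]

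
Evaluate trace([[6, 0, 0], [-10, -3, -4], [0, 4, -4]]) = -1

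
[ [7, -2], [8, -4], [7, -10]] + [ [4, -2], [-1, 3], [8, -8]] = [[11, -4], [7, -1], [15, -18]]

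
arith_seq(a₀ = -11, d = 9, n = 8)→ [-11, -2, 7, 16, 25, 34, 43, 52]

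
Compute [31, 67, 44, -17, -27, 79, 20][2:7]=[44, -17, -27, 79, 20]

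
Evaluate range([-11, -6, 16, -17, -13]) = 33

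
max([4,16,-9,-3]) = 16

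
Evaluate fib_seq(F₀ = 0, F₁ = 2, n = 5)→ F_2 = F_1 + F_0 = 2
F_3 = F_2 + F_1 = 4
F_4 = F_3 + F_2 = 6
= [0, 2, 2, 4, 6]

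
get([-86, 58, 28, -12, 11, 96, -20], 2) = 28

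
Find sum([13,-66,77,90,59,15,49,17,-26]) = 228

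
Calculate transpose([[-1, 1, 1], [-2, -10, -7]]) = [[-1, -2], [1, -10], [1, -7]]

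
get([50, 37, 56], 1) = 37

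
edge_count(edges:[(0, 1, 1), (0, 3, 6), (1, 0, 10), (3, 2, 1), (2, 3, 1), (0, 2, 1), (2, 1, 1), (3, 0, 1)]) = 8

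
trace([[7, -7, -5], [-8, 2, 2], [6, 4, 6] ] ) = 15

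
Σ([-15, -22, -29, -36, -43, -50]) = -195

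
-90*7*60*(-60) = 2268000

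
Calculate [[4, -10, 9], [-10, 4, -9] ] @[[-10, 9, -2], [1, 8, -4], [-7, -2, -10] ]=[[-113, -62, -58], [167, -40, 94]]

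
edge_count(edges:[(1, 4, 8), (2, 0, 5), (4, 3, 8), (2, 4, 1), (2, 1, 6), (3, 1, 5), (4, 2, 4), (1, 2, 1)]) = 8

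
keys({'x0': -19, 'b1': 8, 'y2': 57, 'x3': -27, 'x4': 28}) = ['x0', 'b1', 'y2', 'x3', 'x4']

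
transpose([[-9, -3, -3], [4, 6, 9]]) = [[-9, 4], [-3, 6], [-3, 9]]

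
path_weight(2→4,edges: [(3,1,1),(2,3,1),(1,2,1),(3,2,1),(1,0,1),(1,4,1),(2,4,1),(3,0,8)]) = 1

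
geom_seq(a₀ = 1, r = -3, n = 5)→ [1, -3, 9, -27, 81]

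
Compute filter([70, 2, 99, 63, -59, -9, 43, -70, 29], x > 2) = keep x where x > 2: 70✓, 2✗, 99✓, 63✓, -59✗, -9✗, 43✓, -70✗, 29✓
= [70, 99, 63, 43, 29]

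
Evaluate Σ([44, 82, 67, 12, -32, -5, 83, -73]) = 178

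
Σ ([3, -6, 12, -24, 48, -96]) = 3 + -6 + 12 + -24 + 48 + -96
= -63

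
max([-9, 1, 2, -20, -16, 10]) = 10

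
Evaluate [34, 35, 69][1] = 35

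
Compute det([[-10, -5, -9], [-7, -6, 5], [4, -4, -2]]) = (1)*(-10)*det([[-6, 5], [-4, -2]]) + (-1)*(-5)*det([[-7, 5], [4, -2]]) + (1)*(-9)*det([[-7, -6], [4, -4]])
= -320 + -30 + -468
= -818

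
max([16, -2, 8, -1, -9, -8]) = 16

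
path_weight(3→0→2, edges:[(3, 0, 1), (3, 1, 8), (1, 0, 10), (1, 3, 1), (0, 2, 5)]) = w(3→0)=1 + w(0→2)=5
= 6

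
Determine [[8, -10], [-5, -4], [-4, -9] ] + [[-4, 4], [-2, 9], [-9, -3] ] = [[4, -6], [-7, 5], [-13, -12]]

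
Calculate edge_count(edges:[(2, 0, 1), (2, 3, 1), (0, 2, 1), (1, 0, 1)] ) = 4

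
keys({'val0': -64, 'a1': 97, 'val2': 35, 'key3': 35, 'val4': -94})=['val0', 'a1', 'val2', 'key3', 'val4']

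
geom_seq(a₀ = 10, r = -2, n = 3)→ [10, -20, 40]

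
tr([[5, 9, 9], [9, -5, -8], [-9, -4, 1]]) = diagonal: 5 + (-5) + 1
= 1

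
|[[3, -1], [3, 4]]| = 15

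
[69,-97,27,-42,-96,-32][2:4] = [27, -42]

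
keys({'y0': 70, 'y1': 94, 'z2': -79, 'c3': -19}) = ['y0', 'y1', 'z2', 'c3']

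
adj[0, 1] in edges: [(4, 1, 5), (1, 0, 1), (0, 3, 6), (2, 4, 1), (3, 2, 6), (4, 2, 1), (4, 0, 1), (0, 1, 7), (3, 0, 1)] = 7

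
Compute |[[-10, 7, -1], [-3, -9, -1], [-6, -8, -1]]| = (1)*(-10)*det([[-9, -1], [-8, -1]]) + (-1)*(7)*det([[-3, -1], [-6, -1]]) + (1)*(-1)*det([[-3, -9], [-6, -8]])
= -10 + 21 + 30
= 41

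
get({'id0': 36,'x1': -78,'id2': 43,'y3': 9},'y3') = 9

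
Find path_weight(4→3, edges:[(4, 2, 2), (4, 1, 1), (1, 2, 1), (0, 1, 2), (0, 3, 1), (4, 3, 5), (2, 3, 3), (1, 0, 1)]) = w(4→3)=5
= 5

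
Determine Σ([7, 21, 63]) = 91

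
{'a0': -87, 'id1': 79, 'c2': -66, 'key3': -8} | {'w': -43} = {'a0': -87, 'id1': 79, 'c2': -66, 'key3': -8, 'w': -43}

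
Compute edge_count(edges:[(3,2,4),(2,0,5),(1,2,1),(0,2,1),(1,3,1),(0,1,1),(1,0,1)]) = 7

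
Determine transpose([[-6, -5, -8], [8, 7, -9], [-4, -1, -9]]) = [[-6, 8, -4], [-5, 7, -1], [-8, -9, -9]]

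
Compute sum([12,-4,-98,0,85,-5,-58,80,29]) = 41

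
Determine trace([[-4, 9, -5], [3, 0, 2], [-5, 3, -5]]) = diagonal: (-4) + 0 + (-5)
= -9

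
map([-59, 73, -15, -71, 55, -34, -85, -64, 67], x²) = [3481, 5329, 225, 5041, 3025, 1156, 7225, 4096, 4489]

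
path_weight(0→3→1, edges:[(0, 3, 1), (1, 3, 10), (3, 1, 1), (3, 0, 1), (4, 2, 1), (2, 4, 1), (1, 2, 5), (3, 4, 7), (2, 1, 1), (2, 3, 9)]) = 2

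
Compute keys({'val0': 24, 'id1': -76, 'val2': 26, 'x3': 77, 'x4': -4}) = ['val0', 'id1', 'val2', 'x3', 'x4']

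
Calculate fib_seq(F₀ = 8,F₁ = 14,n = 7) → F_2 = F_1 + F_0 = 22
F_3 = F_2 + F_1 = 36
F_4 = F_3 + F_2 = 58
...
= [8, 14, 22, 36, 58, 94, 152]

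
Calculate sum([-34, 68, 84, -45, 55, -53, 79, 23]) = (-34) + 68 + 84 + (-45) + 55 + (-53) + 79 + 23
= 177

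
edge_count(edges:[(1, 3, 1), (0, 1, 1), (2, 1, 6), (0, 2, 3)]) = 4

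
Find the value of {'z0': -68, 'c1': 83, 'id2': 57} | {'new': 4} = {'z0': -68, 'c1': 83, 'id2': 57, 'new': 4}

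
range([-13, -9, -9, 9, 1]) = 22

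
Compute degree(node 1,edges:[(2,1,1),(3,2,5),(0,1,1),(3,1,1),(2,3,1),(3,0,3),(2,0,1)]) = 3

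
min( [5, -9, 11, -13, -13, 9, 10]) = -13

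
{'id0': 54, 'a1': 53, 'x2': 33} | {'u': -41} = {'id0': 54, 'a1': 53, 'x2': 33, 'u': -41}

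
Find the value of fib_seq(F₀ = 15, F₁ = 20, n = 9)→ F_2 = F_1 + F_0 = 35
F_3 = F_2 + F_1 = 55
F_4 = F_3 + F_2 = 90
...
= [15, 20, 35, 55, 90, 145, 235, 380, 615]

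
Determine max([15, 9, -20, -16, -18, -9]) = 15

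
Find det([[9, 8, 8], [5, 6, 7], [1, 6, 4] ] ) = -74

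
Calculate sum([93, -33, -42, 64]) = 82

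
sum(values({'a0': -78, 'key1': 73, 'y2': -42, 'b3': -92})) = (-78) + 73 + (-42) + (-92)
= -139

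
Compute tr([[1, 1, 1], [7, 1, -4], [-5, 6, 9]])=diagonal: 1 + 1 + 9
= 11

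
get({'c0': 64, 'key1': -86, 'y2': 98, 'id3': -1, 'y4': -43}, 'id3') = -1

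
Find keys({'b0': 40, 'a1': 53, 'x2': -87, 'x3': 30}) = ['b0', 'a1', 'x2', 'x3']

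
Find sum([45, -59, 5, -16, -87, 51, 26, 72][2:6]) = slice → [5, -16, -87, 51]
5 + (-16) + (-87) + 51
= -47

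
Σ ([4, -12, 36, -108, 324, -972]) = -728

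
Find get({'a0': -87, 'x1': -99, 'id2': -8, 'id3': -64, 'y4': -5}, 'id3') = -64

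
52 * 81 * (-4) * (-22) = 370656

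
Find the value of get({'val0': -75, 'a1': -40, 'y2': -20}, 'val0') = -75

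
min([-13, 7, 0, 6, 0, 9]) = -13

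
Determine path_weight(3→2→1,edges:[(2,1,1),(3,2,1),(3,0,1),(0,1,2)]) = w(3→2)=1 + w(2→1)=1
= 2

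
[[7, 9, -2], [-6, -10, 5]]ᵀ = [[7, -6], [9, -10], [-2, 5]]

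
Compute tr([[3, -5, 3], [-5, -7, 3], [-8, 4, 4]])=0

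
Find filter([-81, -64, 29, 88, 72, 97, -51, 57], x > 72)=[88, 97]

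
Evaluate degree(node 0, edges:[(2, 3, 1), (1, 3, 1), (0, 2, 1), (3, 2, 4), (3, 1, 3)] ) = 1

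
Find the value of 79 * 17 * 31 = 41633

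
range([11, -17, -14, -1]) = 28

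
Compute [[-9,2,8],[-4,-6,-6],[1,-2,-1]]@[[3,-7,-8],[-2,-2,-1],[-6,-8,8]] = C[0][0] = (-9)*(3) + (2)*(-2) + (8)*(-6) = -79
C[0][1] = (-9)*(-7) + (2)*(-2) + (8)*(-8) = -5
C[0][2] = (-9)*(-8) + (2)*(-1) + (8)*(8) = 134
C[1][0] = (-4)*(3) + (-6)*(-2) + (-6)*(-6) = 36
C[1][1] = (-4)*(-7) + (-6)*(-2) + (-6)*(-8) = 88
C[1][2] = (-4)*(-8) + (-6)*(-1) + (-6)*(8) = -10
... (3 more cells)
= [[-79, -5, 134], [36, 88, -10], [13, 5, -14]]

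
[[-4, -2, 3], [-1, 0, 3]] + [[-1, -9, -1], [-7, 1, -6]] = [[-5, -11, 2], [-8, 1, -3]]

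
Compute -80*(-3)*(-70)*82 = -1377600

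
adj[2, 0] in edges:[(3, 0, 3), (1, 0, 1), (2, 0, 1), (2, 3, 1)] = 1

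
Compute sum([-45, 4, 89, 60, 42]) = 150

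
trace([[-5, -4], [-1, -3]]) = diagonal: (-5) + (-3)
= -8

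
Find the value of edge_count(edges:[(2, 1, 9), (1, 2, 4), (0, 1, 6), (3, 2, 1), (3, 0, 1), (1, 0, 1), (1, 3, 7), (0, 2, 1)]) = 8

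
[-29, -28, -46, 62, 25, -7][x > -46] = keep x where x > -46: -29✓, -28✓, -46✗, 62✓, 25✓, -7✓
= [-29, -28, 62, 25, -7]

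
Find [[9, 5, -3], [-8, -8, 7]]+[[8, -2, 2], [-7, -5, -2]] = [[17, 3, -1], [-15, -13, 5]]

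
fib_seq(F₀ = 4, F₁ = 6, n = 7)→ F_2 = F_1 + F_0 = 10
F_3 = F_2 + F_1 = 16
F_4 = F_3 + F_2 = 26
...
= [4, 6, 10, 16, 26, 42, 68]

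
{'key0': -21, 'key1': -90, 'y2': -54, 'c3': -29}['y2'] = -54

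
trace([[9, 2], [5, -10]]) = -1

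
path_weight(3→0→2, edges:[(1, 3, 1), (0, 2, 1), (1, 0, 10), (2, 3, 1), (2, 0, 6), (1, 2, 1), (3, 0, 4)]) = w(3→0)=4 + w(0→2)=1
= 5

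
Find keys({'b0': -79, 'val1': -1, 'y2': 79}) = ['b0', 'val1', 'y2']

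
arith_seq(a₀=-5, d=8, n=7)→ [-5, 3, 11, 19, 27, 35, 43]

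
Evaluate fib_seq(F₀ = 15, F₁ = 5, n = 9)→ F_2 = F_1 + F_0 = 20
F_3 = F_2 + F_1 = 25
F_4 = F_3 + F_2 = 45
...
= [15, 5, 20, 25, 45, 70, 115, 185, 300]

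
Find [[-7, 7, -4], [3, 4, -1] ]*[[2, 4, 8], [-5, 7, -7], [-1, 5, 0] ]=[[-45, 1, -105], [-13, 35, -4]]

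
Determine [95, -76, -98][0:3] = [95, -76, -98]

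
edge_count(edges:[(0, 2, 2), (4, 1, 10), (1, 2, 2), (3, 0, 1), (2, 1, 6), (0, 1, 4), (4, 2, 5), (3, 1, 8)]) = 8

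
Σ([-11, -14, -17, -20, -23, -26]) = -111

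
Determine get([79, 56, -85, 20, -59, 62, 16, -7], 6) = 16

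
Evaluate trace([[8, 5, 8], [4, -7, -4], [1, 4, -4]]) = -3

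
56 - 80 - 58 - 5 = -87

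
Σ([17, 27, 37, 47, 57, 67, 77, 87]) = 17 + 27 + 37 + 47 + 57 + 67 + 77 + 87
= 416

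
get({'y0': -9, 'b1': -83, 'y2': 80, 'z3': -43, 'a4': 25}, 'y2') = 80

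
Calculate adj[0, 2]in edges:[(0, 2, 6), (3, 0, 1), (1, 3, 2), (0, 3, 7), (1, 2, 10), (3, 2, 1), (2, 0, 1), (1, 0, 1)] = 6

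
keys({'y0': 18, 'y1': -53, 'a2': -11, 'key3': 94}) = ['y0', 'y1', 'a2', 'key3']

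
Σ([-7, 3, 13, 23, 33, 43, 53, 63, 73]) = 297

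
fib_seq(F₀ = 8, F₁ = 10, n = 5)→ [8, 10, 18, 28, 46]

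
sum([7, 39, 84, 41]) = 7 + 39 + 84 + 41
= 171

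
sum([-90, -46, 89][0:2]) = -136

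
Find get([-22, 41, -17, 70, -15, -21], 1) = 41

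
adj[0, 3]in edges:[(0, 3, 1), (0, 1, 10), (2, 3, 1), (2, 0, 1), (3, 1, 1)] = 1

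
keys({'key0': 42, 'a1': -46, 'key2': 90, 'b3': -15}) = ['key0', 'a1', 'key2', 'b3']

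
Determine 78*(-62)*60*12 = -3481920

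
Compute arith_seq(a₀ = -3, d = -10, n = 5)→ a_0 = -3 + 0*-10 = -3
a_1 = -3 + 1*-10 = -13
a_2 = -3 + 2*-10 = -23
...
= [-3, -13, -23, -33, -43]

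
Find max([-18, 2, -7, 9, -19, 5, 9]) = 9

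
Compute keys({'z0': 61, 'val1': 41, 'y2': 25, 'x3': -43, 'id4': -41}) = ['z0', 'val1', 'y2', 'x3', 'id4']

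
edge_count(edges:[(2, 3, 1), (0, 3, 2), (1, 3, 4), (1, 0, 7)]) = 4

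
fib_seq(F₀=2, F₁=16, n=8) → F_2 = F_1 + F_0 = 18
F_3 = F_2 + F_1 = 34
F_4 = F_3 + F_2 = 52
...
= [2, 16, 18, 34, 52, 86, 138, 224]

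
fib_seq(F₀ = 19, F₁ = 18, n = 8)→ F_2 = F_1 + F_0 = 37
F_3 = F_2 + F_1 = 55
F_4 = F_3 + F_2 = 92
...
= [19, 18, 37, 55, 92, 147, 239, 386]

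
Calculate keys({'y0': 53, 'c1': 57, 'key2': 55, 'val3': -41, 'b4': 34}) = ['y0', 'c1', 'key2', 'val3', 'b4']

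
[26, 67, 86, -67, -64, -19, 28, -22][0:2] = [26, 67]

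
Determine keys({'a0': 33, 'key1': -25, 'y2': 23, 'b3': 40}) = ['a0', 'key1', 'y2', 'b3']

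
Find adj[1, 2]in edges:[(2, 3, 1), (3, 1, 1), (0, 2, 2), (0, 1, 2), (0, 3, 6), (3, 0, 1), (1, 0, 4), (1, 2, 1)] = 1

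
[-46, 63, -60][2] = -60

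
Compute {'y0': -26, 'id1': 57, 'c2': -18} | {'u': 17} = {'y0': -26, 'id1': 57, 'c2': -18, 'u': 17}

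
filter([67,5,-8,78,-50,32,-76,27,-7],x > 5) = [67, 78, 32, 27]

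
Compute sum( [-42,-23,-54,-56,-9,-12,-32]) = (-42) + (-23) + (-54) + (-56) + (-9) + (-12) + (-32)
= -228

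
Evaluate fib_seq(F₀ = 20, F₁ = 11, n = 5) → F_2 = F_1 + F_0 = 31
F_3 = F_2 + F_1 = 42
F_4 = F_3 + F_2 = 73
= [20, 11, 31, 42, 73]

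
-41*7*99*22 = -625086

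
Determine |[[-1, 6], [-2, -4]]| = 16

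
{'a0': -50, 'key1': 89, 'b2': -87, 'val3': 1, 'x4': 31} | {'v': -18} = {'a0': -50, 'key1': 89, 'b2': -87, 'val3': 1, 'x4': 31, 'v': -18}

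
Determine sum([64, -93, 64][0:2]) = slice → [64, -93]
64 + (-93)
= -29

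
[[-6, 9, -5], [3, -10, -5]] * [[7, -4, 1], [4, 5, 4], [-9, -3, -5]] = [[39, 84, 55], [26, -47, -12]]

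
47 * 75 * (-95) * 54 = -18083250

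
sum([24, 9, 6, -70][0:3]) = 39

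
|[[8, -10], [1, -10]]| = -70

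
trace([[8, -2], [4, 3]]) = 11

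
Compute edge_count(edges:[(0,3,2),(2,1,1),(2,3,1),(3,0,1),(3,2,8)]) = 5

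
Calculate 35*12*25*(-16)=-168000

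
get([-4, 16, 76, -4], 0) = -4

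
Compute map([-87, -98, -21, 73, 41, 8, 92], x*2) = [-174, -196, -42, 146, 82, 16, 184]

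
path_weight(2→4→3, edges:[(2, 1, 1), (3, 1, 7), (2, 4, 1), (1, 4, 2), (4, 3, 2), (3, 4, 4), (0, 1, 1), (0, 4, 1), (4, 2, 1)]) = 3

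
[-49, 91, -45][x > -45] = [91]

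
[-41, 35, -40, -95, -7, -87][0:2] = [-41, 35]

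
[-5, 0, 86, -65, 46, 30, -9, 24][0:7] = [-5, 0, 86, -65, 46, 30, -9]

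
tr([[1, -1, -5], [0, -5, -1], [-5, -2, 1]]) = -3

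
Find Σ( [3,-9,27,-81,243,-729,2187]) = 1641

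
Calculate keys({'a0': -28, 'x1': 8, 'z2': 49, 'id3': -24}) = ['a0', 'x1', 'z2', 'id3']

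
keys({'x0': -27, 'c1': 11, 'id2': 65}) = ['x0', 'c1', 'id2']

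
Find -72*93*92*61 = -37577952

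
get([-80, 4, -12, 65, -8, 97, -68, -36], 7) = -36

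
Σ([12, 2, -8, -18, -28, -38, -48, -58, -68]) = -252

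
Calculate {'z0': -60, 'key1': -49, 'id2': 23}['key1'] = -49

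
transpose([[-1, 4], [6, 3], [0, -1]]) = [[-1, 6, 0], [4, 3, -1]]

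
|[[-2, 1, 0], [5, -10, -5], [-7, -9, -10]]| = -25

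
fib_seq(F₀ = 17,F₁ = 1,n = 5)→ [17, 1, 18, 19, 37]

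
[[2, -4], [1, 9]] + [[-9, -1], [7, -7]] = [[-7, -5], [8, 2]]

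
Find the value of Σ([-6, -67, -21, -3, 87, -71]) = (-6) + (-67) + (-21) + (-3) + 87 + (-71)
= -81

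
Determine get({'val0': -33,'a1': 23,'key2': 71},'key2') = 71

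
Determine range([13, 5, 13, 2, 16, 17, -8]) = 25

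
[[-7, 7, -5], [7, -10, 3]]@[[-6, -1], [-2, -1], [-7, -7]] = C[0][0] = (-7)*(-6) + (7)*(-2) + (-5)*(-7) = 63
C[0][1] = (-7)*(-1) + (7)*(-1) + (-5)*(-7) = 35
C[1][0] = (7)*(-6) + (-10)*(-2) + (3)*(-7) = -43
C[1][1] = (7)*(-1) + (-10)*(-1) + (3)*(-7) = -18
= [[63, 35], [-43, -18]]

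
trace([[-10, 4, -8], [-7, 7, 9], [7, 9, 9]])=diagonal: (-10) + 7 + 9
= 6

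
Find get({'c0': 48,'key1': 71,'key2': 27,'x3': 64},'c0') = 48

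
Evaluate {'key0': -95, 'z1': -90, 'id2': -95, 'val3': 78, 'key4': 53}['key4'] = 53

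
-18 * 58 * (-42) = 43848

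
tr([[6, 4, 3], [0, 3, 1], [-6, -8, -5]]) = diagonal: 6 + 3 + (-5)
= 4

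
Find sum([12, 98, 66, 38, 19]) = 233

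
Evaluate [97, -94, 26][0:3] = [97, -94, 26]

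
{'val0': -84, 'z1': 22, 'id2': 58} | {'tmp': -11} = {'val0': -84, 'z1': 22, 'id2': 58, 'tmp': -11}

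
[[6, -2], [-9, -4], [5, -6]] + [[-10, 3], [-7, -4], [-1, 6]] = [[-4, 1], [-16, -8], [4, 0]]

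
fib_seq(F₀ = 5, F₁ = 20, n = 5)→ F_2 = F_1 + F_0 = 25
F_3 = F_2 + F_1 = 45
F_4 = F_3 + F_2 = 70
= [5, 20, 25, 45, 70]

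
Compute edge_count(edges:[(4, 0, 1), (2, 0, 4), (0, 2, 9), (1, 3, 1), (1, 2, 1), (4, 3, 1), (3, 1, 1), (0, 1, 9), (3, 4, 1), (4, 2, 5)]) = 10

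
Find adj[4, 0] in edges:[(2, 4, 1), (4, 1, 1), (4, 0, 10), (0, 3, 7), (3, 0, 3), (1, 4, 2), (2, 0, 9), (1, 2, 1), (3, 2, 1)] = 10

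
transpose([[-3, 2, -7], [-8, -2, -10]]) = [[-3, -8], [2, -2], [-7, -10]]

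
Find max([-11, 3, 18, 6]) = 18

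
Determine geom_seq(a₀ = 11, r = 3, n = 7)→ a_0 = 11*3^0 = 11
a_1 = 11*3^1 = 33
a_2 = 11*3^2 = 99
...
= [11, 33, 99, 297, 891, 2673, 8019]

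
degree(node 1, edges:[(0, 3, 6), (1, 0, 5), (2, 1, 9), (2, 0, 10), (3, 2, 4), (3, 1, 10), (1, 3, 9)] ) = 4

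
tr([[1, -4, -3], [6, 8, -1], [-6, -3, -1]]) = diagonal: 1 + 8 + (-1)
= 8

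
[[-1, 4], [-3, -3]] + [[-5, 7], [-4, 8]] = [[-6, 11], [-7, 5]]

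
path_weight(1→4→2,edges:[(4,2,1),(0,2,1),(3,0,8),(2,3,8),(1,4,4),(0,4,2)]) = w(1→4)=4 + w(4→2)=1
= 5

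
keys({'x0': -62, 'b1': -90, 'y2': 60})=['x0', 'b1', 'y2']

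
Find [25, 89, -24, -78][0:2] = [25, 89]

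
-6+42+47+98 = 181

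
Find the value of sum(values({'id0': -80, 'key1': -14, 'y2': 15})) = (-80) + (-14) + 15
= -79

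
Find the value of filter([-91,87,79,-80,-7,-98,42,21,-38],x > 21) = keep x where x > 21: -91✗, 87✓, 79✓, -80✗, -7✗, -98✗, 42✓, 21✗, -38✗
= [87, 79, 42]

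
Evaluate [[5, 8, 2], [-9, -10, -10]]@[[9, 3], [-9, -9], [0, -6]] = C[0][0] = (5)*(9) + (8)*(-9) + (2)*(0) = -27
C[0][1] = (5)*(3) + (8)*(-9) + (2)*(-6) = -69
C[1][0] = (-9)*(9) + (-10)*(-9) + (-10)*(0) = 9
C[1][1] = (-9)*(3) + (-10)*(-9) + (-10)*(-6) = 123
= [[-27, -69], [9, 123]]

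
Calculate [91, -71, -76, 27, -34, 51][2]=-76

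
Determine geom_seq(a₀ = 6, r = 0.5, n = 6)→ a_0 = 6*0.5^0 = 6.0
a_1 = 6*0.5^1 = 3.0
a_2 = 6*0.5^2 = 1.5
...
= [6.0, 3.0, 1.5, 0.75, 0.375, 0.1875]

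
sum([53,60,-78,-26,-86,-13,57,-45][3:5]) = -112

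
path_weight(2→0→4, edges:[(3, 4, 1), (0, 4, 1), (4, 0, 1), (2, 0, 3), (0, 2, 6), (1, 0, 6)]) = 4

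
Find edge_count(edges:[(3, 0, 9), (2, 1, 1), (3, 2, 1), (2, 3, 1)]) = 4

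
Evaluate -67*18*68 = -82008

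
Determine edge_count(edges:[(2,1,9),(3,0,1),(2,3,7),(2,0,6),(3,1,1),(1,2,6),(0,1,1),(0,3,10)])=8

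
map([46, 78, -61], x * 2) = [92, 156, -122]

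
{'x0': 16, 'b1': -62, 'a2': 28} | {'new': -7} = {'x0': 16, 'b1': -62, 'a2': 28, 'new': -7}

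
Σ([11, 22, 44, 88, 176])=341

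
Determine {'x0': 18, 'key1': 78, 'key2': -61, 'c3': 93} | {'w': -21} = {'x0': 18, 'key1': 78, 'key2': -61, 'c3': 93, 'w': -21}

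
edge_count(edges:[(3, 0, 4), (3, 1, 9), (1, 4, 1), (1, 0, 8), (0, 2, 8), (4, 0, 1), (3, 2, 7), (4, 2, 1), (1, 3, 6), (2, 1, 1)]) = 10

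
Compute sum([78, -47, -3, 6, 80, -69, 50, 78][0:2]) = 31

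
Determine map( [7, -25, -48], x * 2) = 7*2=14, -25*2=-50, -48*2=-96
= [14, -50, -96]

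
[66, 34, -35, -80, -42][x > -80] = [66, 34, -35, -42]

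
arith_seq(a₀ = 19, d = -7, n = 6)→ a_0 = 19 + 0*-7 = 19
a_1 = 19 + 1*-7 = 12
a_2 = 19 + 2*-7 = 5
...
= [19, 12, 5, -2, -9, -16]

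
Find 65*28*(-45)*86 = -7043400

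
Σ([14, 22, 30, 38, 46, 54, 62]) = 14 + 22 + 30 + 38 + 46 + 54 + 62
= 266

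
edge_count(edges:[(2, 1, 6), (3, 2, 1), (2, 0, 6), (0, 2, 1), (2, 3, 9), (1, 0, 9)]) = 6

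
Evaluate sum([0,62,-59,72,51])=0 + 62 + (-59) + 72 + 51
= 126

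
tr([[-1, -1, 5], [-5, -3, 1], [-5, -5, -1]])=diagonal: (-1) + (-3) + (-1)
= -5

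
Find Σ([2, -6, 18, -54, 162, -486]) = 2 + -6 + 18 + -54 + 162 + -486
= -364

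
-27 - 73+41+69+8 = 18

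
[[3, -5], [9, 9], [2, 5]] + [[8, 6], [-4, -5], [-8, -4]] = [[11, 1], [5, 4], [-6, 1]]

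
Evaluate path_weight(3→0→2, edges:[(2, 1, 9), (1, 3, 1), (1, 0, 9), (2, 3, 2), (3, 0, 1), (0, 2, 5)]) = w(3→0)=1 + w(0→2)=5
= 6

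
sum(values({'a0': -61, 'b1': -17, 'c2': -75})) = -153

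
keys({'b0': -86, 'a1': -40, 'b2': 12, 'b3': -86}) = ['b0', 'a1', 'b2', 'b3']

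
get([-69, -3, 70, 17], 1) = -3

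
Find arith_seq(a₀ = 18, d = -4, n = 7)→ [18, 14, 10, 6, 2, -2, -6]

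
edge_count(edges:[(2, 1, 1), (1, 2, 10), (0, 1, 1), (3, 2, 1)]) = 4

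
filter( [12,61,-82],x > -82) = [12, 61]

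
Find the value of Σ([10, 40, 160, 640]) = 10 + 40 + 160 + 640
= 850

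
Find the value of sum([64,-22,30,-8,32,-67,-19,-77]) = -67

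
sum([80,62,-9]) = 80 + 62 + (-9)
= 133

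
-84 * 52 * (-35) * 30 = 4586400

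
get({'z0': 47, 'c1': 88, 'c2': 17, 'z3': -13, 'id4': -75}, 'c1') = 88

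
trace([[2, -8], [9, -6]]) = -4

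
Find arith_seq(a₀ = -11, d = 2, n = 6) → [-11, -9, -7, -5, -3, -1]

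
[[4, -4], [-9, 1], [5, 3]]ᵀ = [[4, -9, 5], [-4, 1, 3]]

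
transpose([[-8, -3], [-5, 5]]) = [[-8, -5], [-3, 5]]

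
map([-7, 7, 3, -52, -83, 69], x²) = [49, 49, 9, 2704, 6889, 4761]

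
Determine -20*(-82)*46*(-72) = -5431680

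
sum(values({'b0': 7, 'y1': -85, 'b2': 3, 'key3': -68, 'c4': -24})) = 7 + (-85) + 3 + (-68) + (-24)
= -167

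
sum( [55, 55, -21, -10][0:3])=89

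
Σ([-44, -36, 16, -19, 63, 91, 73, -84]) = (-44) + (-36) + 16 + (-19) + 63 + 91 + 73 + (-84)
= 60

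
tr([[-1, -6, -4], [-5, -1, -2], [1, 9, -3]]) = -5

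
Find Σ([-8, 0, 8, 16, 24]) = 40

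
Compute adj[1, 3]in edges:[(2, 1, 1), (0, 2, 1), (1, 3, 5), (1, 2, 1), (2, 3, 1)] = 5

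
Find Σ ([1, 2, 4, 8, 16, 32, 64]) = 127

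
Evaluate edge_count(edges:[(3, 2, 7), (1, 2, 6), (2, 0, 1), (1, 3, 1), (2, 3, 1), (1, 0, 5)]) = 6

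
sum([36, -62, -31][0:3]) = -57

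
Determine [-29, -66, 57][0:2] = [-29, -66]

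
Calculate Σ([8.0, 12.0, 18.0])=38.0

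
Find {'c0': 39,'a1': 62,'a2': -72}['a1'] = 62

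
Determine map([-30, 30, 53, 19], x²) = (-30)²=900, (30)²=900, (53)²=2809, (19)²=361
= [900, 900, 2809, 361]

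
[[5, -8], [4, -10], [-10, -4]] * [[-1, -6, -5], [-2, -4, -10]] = C[0][0] = (5)*(-1) + (-8)*(-2) = 11
C[0][1] = (5)*(-6) + (-8)*(-4) = 2
C[0][2] = (5)*(-5) + (-8)*(-10) = 55
C[1][0] = (4)*(-1) + (-10)*(-2) = 16
C[1][1] = (4)*(-6) + (-10)*(-4) = 16
C[1][2] = (4)*(-5) + (-10)*(-10) = 80
... (3 more cells)
= [[11, 2, 55], [16, 16, 80], [18, 76, 90]]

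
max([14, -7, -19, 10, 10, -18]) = 14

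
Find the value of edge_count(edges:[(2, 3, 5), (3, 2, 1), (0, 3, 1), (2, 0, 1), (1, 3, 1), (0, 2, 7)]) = 6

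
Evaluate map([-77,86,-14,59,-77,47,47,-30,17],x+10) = [-67, 96, -4, 69, -67, 57, 57, -20, 27]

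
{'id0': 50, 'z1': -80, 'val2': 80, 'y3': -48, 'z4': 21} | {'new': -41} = {'id0': 50, 'z1': -80, 'val2': 80, 'y3': -48, 'z4': 21, 'new': -41}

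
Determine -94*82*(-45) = 346860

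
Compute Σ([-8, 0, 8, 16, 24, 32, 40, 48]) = 160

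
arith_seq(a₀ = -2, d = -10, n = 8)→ [-2, -12, -22, -32, -42, -52, -62, -72]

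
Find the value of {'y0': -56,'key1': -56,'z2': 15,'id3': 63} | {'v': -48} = {'y0': -56, 'key1': -56, 'z2': 15, 'id3': 63, 'v': -48}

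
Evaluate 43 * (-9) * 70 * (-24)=650160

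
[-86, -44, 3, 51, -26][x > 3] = [51]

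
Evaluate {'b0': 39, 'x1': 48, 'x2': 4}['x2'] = 4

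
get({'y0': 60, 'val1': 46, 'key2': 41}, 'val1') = 46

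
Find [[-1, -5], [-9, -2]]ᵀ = [[-1, -9], [-5, -2]]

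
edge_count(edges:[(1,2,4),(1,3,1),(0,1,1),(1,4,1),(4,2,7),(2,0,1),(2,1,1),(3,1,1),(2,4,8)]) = 9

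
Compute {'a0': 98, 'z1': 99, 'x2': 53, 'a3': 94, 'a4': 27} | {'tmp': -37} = {'a0': 98, 'z1': 99, 'x2': 53, 'a3': 94, 'a4': 27, 'tmp': -37}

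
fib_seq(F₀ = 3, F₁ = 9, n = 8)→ F_2 = F_1 + F_0 = 12
F_3 = F_2 + F_1 = 21
F_4 = F_3 + F_2 = 33
...
= [3, 9, 12, 21, 33, 54, 87, 141]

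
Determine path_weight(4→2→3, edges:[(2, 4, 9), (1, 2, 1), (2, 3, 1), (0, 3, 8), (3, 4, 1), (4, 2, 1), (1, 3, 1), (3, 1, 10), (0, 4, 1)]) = 2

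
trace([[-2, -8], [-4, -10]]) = diagonal: (-2) + (-10)
= -12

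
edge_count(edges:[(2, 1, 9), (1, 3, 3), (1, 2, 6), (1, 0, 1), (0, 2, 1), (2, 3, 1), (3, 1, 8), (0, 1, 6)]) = 8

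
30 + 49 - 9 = 70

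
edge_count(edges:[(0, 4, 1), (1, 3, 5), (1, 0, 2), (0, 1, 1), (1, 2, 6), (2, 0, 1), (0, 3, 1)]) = 7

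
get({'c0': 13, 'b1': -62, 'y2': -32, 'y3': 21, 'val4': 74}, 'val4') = 74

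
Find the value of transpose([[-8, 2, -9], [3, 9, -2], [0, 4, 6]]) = [[-8, 3, 0], [2, 9, 4], [-9, -2, 6]]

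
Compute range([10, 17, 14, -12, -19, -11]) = 36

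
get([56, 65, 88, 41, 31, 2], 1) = 65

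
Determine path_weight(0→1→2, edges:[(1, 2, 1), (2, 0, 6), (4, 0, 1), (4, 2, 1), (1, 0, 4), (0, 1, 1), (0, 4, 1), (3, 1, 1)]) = 2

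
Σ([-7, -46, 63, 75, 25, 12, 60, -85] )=97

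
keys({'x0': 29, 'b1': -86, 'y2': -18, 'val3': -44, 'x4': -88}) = ['x0', 'b1', 'y2', 'val3', 'x4']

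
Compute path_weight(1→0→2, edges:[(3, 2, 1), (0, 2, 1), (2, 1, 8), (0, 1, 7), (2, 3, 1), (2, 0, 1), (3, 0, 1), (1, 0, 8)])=w(1→0)=8 + w(0→2)=1
= 9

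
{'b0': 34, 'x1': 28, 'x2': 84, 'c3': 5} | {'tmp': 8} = {'b0': 34, 'x1': 28, 'x2': 84, 'c3': 5, 'tmp': 8}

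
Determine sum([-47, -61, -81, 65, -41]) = -165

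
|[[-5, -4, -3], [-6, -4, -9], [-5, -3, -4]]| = -23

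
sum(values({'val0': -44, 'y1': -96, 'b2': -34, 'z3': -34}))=(-44) + (-96) + (-34) + (-34)
= -208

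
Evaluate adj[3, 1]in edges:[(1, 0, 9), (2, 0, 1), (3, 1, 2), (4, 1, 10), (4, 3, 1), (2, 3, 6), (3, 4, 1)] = 2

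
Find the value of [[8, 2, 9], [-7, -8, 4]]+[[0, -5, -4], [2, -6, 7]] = [[8, -3, 5], [-5, -14, 11]]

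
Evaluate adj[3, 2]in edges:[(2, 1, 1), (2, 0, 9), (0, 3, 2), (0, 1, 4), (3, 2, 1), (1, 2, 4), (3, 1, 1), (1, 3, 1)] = 1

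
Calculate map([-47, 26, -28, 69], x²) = (-47)²=2209, (26)²=676, (-28)²=784, (69)²=4761
= [2209, 676, 784, 4761]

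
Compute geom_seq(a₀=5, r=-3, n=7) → [5, -15, 45, -135, 405, -1215, 3645]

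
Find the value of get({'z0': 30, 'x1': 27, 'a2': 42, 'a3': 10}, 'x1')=27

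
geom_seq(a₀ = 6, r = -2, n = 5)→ a_0 = 6*(-2)^0 = 6
a_1 = 6*(-2)^1 = -12
a_2 = 6*(-2)^2 = 24
...
= [6, -12, 24, -48, 96]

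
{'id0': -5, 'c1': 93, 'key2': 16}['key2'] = 16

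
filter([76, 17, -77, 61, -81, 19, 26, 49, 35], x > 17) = [76, 61, 19, 26, 49, 35]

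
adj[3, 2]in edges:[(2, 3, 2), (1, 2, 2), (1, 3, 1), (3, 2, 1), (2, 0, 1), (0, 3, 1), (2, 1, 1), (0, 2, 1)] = 1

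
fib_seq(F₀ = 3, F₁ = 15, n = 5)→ [3, 15, 18, 33, 51]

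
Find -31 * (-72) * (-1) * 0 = 0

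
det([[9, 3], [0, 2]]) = 18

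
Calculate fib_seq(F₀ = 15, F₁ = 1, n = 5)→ [15, 1, 16, 17, 33]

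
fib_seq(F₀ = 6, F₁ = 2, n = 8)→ [6, 2, 8, 10, 18, 28, 46, 74]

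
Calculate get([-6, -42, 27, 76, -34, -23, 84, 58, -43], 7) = 58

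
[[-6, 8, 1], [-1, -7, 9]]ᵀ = [[-6, -1], [8, -7], [1, 9]]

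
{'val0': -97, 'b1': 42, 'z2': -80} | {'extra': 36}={'val0': -97, 'b1': 42, 'z2': -80, 'extra': 36}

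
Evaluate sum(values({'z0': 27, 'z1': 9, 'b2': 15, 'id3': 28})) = 27 + 9 + 15 + 28
= 79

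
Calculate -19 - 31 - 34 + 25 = -59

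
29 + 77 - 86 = 20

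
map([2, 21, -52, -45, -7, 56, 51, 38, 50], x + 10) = [12, 31, -42, -35, 3, 66, 61, 48, 60]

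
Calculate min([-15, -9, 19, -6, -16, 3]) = -16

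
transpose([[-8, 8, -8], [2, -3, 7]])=[[-8, 2], [8, -3], [-8, 7]]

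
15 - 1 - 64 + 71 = 21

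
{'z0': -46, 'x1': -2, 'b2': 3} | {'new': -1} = {'z0': -46, 'x1': -2, 'b2': 3, 'new': -1}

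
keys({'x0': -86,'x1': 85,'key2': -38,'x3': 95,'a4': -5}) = ['x0', 'x1', 'key2', 'x3', 'a4']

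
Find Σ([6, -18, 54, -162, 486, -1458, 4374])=6 + -18 + 54 + -162 + 486 + -1458 + 4374
= 3282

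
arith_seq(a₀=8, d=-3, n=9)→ [8, 5, 2, -1, -4, -7, -10, -13, -16]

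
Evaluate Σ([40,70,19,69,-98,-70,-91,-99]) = 40 + 70 + 19 + 69 + (-98) + (-70) + (-91) + (-99)
= -160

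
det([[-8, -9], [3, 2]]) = (-8)*(2) - (-9)*(3)
= 11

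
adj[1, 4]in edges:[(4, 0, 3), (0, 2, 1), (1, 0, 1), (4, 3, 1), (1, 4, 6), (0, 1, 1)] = 6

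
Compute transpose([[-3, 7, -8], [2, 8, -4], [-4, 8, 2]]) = [[-3, 2, -4], [7, 8, 8], [-8, -4, 2]]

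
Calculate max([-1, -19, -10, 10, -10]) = 10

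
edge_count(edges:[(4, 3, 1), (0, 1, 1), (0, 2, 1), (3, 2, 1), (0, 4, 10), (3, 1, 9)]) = 6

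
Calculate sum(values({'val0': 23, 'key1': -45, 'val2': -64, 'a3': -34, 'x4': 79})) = -41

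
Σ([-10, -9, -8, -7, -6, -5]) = (-10) + (-9) + (-8) + (-7) + (-6) + (-5)
= -45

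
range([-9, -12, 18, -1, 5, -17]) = 35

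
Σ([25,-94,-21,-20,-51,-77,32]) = 25 + (-94) + (-21) + (-20) + (-51) + (-77) + 32
= -206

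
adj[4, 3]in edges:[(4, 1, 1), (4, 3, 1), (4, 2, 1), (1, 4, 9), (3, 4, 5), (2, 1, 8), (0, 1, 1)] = 1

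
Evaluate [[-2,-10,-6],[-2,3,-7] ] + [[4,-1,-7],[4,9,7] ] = [[2, -11, -13], [2, 12, 0]]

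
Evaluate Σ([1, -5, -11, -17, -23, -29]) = 1 + (-5) + (-11) + (-17) + (-23) + (-29)
= -84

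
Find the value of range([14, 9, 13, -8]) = 22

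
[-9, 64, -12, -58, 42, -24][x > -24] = [-9, 64, -12, 42]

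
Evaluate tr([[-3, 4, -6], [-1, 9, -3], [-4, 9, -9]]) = -3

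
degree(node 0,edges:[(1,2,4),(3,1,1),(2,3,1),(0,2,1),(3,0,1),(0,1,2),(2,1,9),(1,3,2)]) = incident: (0,2), (3,0), (0,1)
= 3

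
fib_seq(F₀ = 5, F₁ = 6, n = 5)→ F_2 = F_1 + F_0 = 11
F_3 = F_2 + F_1 = 17
F_4 = F_3 + F_2 = 28
= [5, 6, 11, 17, 28]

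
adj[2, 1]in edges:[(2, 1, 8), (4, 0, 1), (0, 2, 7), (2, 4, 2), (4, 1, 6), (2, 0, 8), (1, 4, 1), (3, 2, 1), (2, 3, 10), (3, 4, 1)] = 8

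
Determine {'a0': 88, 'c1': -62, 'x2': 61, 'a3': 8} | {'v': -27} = {'a0': 88, 'c1': -62, 'x2': 61, 'a3': 8, 'v': -27}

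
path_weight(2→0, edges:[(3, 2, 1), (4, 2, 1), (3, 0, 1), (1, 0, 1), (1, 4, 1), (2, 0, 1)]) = 1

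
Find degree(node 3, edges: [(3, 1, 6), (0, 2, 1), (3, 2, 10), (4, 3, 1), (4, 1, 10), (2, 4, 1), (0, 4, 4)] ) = incident: (3,1), (3,2), (4,3)
= 3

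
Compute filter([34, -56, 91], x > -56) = keep x where x > -56: 34✓, -56✗, 91✓
= [34, 91]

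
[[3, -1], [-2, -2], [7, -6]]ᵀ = [[3, -2, 7], [-1, -2, -6]]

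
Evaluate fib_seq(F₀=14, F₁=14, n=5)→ F_2 = F_1 + F_0 = 28
F_3 = F_2 + F_1 = 42
F_4 = F_3 + F_2 = 70
= [14, 14, 28, 42, 70]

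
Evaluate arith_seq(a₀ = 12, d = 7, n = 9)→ a_0 = 12 + 0*7 = 12
a_1 = 12 + 1*7 = 19
a_2 = 12 + 2*7 = 26
...
= [12, 19, 26, 33, 40, 47, 54, 61, 68]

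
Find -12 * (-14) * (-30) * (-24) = 120960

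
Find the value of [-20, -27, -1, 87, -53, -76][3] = 87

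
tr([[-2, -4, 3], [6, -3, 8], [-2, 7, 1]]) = diagonal: (-2) + (-3) + 1
= -4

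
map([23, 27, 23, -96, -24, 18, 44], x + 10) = 23+10=33, 27+10=37, 23+10=33, -96+10=-86, -24+10=-14, 18+10=28, 44+10=54
= [33, 37, 33, -86, -14, 28, 54]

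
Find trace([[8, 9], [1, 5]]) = diagonal: 8 + 5
= 13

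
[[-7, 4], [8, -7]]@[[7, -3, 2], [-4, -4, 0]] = [[-65, 5, -14], [84, 4, 16]]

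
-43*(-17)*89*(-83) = -5399897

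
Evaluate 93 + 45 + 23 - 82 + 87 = 166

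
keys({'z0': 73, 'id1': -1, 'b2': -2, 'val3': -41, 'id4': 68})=['z0', 'id1', 'b2', 'val3', 'id4']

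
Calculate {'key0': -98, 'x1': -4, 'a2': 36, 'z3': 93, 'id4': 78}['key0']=-98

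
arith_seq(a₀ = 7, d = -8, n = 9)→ a_0 = 7 + 0*-8 = 7
a_1 = 7 + 1*-8 = -1
a_2 = 7 + 2*-8 = -9
...
= [7, -1, -9, -17, -25, -33, -41, -49, -57]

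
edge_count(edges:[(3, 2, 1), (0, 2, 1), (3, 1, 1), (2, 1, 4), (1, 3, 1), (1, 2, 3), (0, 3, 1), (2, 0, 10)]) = 8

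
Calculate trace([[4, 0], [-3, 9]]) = 13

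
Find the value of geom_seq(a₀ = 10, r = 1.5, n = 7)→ a_0 = 10*1.5^0 = 10.0
a_1 = 10*1.5^1 = 15.0
a_2 = 10*1.5^2 = 22.5
...
= [10.0, 15.0, 22.5, 33.75, 50.625, 75.9375, 113.90625]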